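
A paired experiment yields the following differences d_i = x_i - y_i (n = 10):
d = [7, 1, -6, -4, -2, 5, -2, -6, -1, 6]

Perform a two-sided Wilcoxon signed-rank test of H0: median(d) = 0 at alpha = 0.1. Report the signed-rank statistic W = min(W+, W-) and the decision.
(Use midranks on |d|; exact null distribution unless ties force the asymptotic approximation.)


Step 1: Drop any zero differences (none here) and take |d_i|.
|d| = [7, 1, 6, 4, 2, 5, 2, 6, 1, 6]
Step 2: Midrank |d_i| (ties get averaged ranks).
ranks: |7|->10, |1|->1.5, |6|->8, |4|->5, |2|->3.5, |5|->6, |2|->3.5, |6|->8, |1|->1.5, |6|->8
Step 3: Attach original signs; sum ranks with positive sign and with negative sign.
W+ = 10 + 1.5 + 6 + 8 = 25.5
W- = 8 + 5 + 3.5 + 3.5 + 8 + 1.5 = 29.5
(Check: W+ + W- = 55 should equal n(n+1)/2 = 55.)
Step 4: Test statistic W = min(W+, W-) = 25.5.
Step 5: Ties in |d|, so use the tie-corrected normal approximation.
        E[W] = n(n+1)/4 = 10*11/4 = 27.5.
        Tie groups: |d|=1 (t=2), |d|=2 (t=2), |d|=6 (t=3); sum(t^3 - t) = 36.
        Var[W] = n(n+1)(2n+1)/24 - sum(t^3-t)/48 = 2310/24 - 36/48 = 95.5.
        z = (W - E[W]) / sqrt(Var[W]) = (25.5 - 27.5) / 9.7724 = -0.2047.
        Two-sided p = 2*Phi(z) = 0.837839.
Step 6: alpha = 0.1. fail to reject H0.

W+ = 25.5, W- = 29.5, W = min = 25.5, p = 0.837839, fail to reject H0.


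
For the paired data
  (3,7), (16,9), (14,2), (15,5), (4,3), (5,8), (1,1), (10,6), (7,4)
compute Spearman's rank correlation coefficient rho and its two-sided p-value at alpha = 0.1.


Step 1: Rank x and y separately (midranks; no ties here).
rank(x): 3->2, 16->9, 14->7, 15->8, 4->3, 5->4, 1->1, 10->6, 7->5
rank(y): 7->7, 9->9, 2->2, 5->5, 3->3, 8->8, 1->1, 6->6, 4->4
Step 2: d_i = R_x(i) - R_y(i); compute d_i^2.
  (2-7)^2=25, (9-9)^2=0, (7-2)^2=25, (8-5)^2=9, (3-3)^2=0, (4-8)^2=16, (1-1)^2=0, (6-6)^2=0, (5-4)^2=1
sum(d^2) = 76.
Step 3: rho = 1 - 6*76 / (9*(9^2 - 1)) = 1 - 456/720 = 0.366667.
Step 4: Under H0, t = rho * sqrt((n-2)/(1-rho^2)) = 1.0427 ~ t(7).
Step 5: Two-sided p-value from the t-distribution with 7 df = 0.331740.
Step 6: alpha = 0.1. fail to reject H0.

rho = 0.3667, p = 0.331740, fail to reject H0 at alpha = 0.1.


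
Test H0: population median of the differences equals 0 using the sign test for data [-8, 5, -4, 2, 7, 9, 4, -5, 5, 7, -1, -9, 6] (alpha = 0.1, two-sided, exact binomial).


Step 1: Discard zero differences. Original n = 13; n_eff = number of nonzero differences = 13.
Nonzero differences (with sign): -8, +5, -4, +2, +7, +9, +4, -5, +5, +7, -1, -9, +6
Step 2: Count signs: positive = 8, negative = 5.
Step 3: Under H0: P(positive) = 0.5, so the number of positives S ~ Bin(13, 0.5).
Step 4: Two-sided exact p-value = sum of Bin(13,0.5) probabilities at or below the observed probability = 0.581055.
Step 5: alpha = 0.1. fail to reject H0.

n_eff = 13, pos = 8, neg = 5, p = 0.581055, fail to reject H0.


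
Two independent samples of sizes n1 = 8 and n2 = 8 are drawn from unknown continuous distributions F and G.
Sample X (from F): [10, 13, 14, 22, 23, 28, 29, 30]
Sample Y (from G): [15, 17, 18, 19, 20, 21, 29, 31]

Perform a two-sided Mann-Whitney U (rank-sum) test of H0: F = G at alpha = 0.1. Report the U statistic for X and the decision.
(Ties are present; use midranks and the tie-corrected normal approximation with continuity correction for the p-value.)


Step 1: Combine and sort all 16 observations; assign midranks.
sorted (value, group): (10,X), (13,X), (14,X), (15,Y), (17,Y), (18,Y), (19,Y), (20,Y), (21,Y), (22,X), (23,X), (28,X), (29,X), (29,Y), (30,X), (31,Y)
ranks: 10->1, 13->2, 14->3, 15->4, 17->5, 18->6, 19->7, 20->8, 21->9, 22->10, 23->11, 28->12, 29->13.5, 29->13.5, 30->15, 31->16
Step 2: Rank sum for X: R1 = 1 + 2 + 3 + 10 + 11 + 12 + 13.5 + 15 = 67.5.
Step 3: U_X = R1 - n1(n1+1)/2 = 67.5 - 8*9/2 = 67.5 - 36 = 31.5.
       U_Y = n1*n2 - U_X = 64 - 31.5 = 32.5.
Step 4: Ties are present, so use the tie-corrected normal approximation (with continuity correction) for the p-value.
Step 5: p-value = 1.000000; compare to alpha = 0.1. fail to reject H0.

U_X = 31.5, p = 1.000000, fail to reject H0 at alpha = 0.1.


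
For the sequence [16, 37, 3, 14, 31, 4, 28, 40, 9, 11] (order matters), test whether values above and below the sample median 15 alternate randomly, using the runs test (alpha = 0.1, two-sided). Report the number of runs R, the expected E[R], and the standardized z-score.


Step 1: Compute median = 15; label A = above, B = below.
Labels in order: AABBABAABB  (n_A = 5, n_B = 5)
Step 2: Count runs R = 6.
Step 3: Under H0 (random ordering), E[R] = 2*n_A*n_B/(n_A+n_B) + 1 = 2*5*5/10 + 1 = 6.0000.
        Var[R] = 2*n_A*n_B*(2*n_A*n_B - n_A - n_B) / ((n_A+n_B)^2 * (n_A+n_B-1)) = 2000/900 = 2.2222.
        SD[R] = 1.4907.
Step 4: R = E[R], so z = 0 with no continuity correction.
Step 5: Two-sided p-value via normal approximation = 2*(1 - Phi(|z|)) = 1.000000.
Step 6: alpha = 0.1. fail to reject H0.

R = 6, z = 0.0000, p = 1.000000, fail to reject H0.


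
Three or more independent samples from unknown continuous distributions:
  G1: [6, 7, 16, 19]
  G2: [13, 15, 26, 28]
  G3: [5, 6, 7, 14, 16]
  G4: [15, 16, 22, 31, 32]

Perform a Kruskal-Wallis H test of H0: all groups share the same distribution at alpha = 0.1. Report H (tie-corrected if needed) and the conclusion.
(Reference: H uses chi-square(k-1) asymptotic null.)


Step 1: Combine all N = 18 observations and assign midranks.
sorted (value, group, rank): (5,G3,1), (6,G1,2.5), (6,G3,2.5), (7,G1,4.5), (7,G3,4.5), (13,G2,6), (14,G3,7), (15,G2,8.5), (15,G4,8.5), (16,G1,11), (16,G3,11), (16,G4,11), (19,G1,13), (22,G4,14), (26,G2,15), (28,G2,16), (31,G4,17), (32,G4,18)
Step 2: Sum ranks within each group.
R_1 = 31 (n_1 = 4)
R_2 = 45.5 (n_2 = 4)
R_3 = 26 (n_3 = 5)
R_4 = 68.5 (n_4 = 5)
Step 3: H = 12/(N(N+1)) * sum(R_i^2/n_i) - 3(N+1)
     = 12/(18*19) * (31^2/4 + 45.5^2/4 + 26^2/5 + 68.5^2/5) - 3*19
     = 0.035088 * 1831.46 - 57
     = 7.261842.
Step 4: Ties present; correction factor C = 1 - 42/(18^3 - 18) = 0.992776. Corrected H = 7.261842 / 0.992776 = 7.314683.
Step 5: Under H0, H ~ chi^2(3); p-value = 0.062516.
Step 6: alpha = 0.1. reject H0.

H = 7.3147, df = 3, p = 0.062516, reject H0.


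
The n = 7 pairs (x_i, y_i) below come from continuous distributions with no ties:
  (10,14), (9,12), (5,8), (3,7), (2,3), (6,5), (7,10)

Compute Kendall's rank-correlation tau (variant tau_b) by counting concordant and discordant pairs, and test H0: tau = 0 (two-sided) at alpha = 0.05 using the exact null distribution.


Step 1: Enumerate the 21 unordered pairs (i,j) with i<j and classify each by sign(x_j-x_i) * sign(y_j-y_i).
  (1,2):dx=-1,dy=-2->C; (1,3):dx=-5,dy=-6->C; (1,4):dx=-7,dy=-7->C; (1,5):dx=-8,dy=-11->C
  (1,6):dx=-4,dy=-9->C; (1,7):dx=-3,dy=-4->C; (2,3):dx=-4,dy=-4->C; (2,4):dx=-6,dy=-5->C
  (2,5):dx=-7,dy=-9->C; (2,6):dx=-3,dy=-7->C; (2,7):dx=-2,dy=-2->C; (3,4):dx=-2,dy=-1->C
  (3,5):dx=-3,dy=-5->C; (3,6):dx=+1,dy=-3->D; (3,7):dx=+2,dy=+2->C; (4,5):dx=-1,dy=-4->C
  (4,6):dx=+3,dy=-2->D; (4,7):dx=+4,dy=+3->C; (5,6):dx=+4,dy=+2->C; (5,7):dx=+5,dy=+7->C
  (6,7):dx=+1,dy=+5->C
Step 2: C = 19, D = 2, total pairs = 21.
Step 3: tau = (C - D)/(n(n-1)/2) = (19 - 2)/21 = 0.809524.
Step 4: Exact two-sided p-value (enumerate n! = 5040 permutations of y under H0): p = 0.010714.
Step 5: alpha = 0.05. reject H0.

tau_b = 0.8095 (C=19, D=2), p = 0.010714, reject H0.


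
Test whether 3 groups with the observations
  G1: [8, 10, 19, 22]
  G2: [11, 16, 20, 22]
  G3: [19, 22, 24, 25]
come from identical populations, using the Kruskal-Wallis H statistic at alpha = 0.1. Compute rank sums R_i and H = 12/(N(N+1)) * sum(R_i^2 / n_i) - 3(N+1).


Step 1: Combine all N = 12 observations and assign midranks.
sorted (value, group, rank): (8,G1,1), (10,G1,2), (11,G2,3), (16,G2,4), (19,G1,5.5), (19,G3,5.5), (20,G2,7), (22,G1,9), (22,G2,9), (22,G3,9), (24,G3,11), (25,G3,12)
Step 2: Sum ranks within each group.
R_1 = 17.5 (n_1 = 4)
R_2 = 23 (n_2 = 4)
R_3 = 37.5 (n_3 = 4)
Step 3: H = 12/(N(N+1)) * sum(R_i^2/n_i) - 3(N+1)
     = 12/(12*13) * (17.5^2/4 + 23^2/4 + 37.5^2/4) - 3*13
     = 0.076923 * 560.375 - 39
     = 4.105769.
Step 4: Ties present; correction factor C = 1 - 30/(12^3 - 12) = 0.982517. Corrected H = 4.105769 / 0.982517 = 4.178826.
Step 5: Under H0, H ~ chi^2(2); p-value = 0.123760.
Step 6: alpha = 0.1. fail to reject H0.

H = 4.1788, df = 2, p = 0.123760, fail to reject H0.


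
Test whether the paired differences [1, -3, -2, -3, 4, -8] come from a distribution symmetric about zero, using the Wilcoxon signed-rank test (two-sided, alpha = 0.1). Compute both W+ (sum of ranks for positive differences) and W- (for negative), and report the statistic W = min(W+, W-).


Step 1: Drop any zero differences (none here) and take |d_i|.
|d| = [1, 3, 2, 3, 4, 8]
Step 2: Midrank |d_i| (ties get averaged ranks).
ranks: |1|->1, |3|->3.5, |2|->2, |3|->3.5, |4|->5, |8|->6
Step 3: Attach original signs; sum ranks with positive sign and with negative sign.
W+ = 1 + 5 = 6
W- = 3.5 + 2 + 3.5 + 6 = 15
(Check: W+ + W- = 21 should equal n(n+1)/2 = 21.)
Step 4: Test statistic W = min(W+, W-) = 6.
Step 5: Ties in |d|, so use the tie-corrected normal approximation.
        E[W] = n(n+1)/4 = 6*7/4 = 10.5.
        Tie groups: |d|=3 (t=2); sum(t^3 - t) = 6.
        Var[W] = n(n+1)(2n+1)/24 - sum(t^3-t)/48 = 546/24 - 6/48 = 22.625.
        z = (W - E[W]) / sqrt(Var[W]) = (6 - 10.5) / 4.7566 = -0.9461.
        Two-sided p = 2*Phi(z) = 0.344118.
Step 6: alpha = 0.1. fail to reject H0.

W+ = 6, W- = 15, W = min = 6, p = 0.344118, fail to reject H0.


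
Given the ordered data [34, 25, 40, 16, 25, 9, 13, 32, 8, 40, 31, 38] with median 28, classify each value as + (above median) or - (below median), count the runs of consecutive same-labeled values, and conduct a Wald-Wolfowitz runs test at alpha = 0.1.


Step 1: Compute median = 28; label A = above, B = below.
Labels in order: ABABBBBABAAA  (n_A = 6, n_B = 6)
Step 2: Count runs R = 7.
Step 3: Under H0 (random ordering), E[R] = 2*n_A*n_B/(n_A+n_B) + 1 = 2*6*6/12 + 1 = 7.0000.
        Var[R] = 2*n_A*n_B*(2*n_A*n_B - n_A - n_B) / ((n_A+n_B)^2 * (n_A+n_B-1)) = 4320/1584 = 2.7273.
        SD[R] = 1.6514.
Step 4: R = E[R], so z = 0 with no continuity correction.
Step 5: Two-sided p-value via normal approximation = 2*(1 - Phi(|z|)) = 1.000000.
Step 6: alpha = 0.1. fail to reject H0.

R = 7, z = 0.0000, p = 1.000000, fail to reject H0.


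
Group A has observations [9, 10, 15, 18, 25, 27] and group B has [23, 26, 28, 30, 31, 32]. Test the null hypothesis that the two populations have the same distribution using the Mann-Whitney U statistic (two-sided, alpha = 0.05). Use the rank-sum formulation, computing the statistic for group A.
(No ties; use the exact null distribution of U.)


Step 1: Combine and sort all 12 observations; assign midranks.
sorted (value, group): (9,X), (10,X), (15,X), (18,X), (23,Y), (25,X), (26,Y), (27,X), (28,Y), (30,Y), (31,Y), (32,Y)
ranks: 9->1, 10->2, 15->3, 18->4, 23->5, 25->6, 26->7, 27->8, 28->9, 30->10, 31->11, 32->12
Step 2: Rank sum for X: R1 = 1 + 2 + 3 + 4 + 6 + 8 = 24.
Step 3: U_X = R1 - n1(n1+1)/2 = 24 - 6*7/2 = 24 - 21 = 3.
       U_Y = n1*n2 - U_X = 36 - 3 = 33.
Step 4: No ties, so the exact null distribution of U (based on enumerating the C(12,6) = 924 equally likely rank assignments) gives the two-sided p-value.
Step 5: p-value = 0.015152; compare to alpha = 0.05. reject H0.

U_X = 3, p = 0.015152, reject H0 at alpha = 0.05.


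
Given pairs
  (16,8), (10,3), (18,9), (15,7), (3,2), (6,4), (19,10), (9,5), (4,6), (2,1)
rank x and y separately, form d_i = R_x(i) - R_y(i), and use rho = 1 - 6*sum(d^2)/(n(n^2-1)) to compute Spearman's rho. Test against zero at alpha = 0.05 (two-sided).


Step 1: Rank x and y separately (midranks; no ties here).
rank(x): 16->8, 10->6, 18->9, 15->7, 3->2, 6->4, 19->10, 9->5, 4->3, 2->1
rank(y): 8->8, 3->3, 9->9, 7->7, 2->2, 4->4, 10->10, 5->5, 6->6, 1->1
Step 2: d_i = R_x(i) - R_y(i); compute d_i^2.
  (8-8)^2=0, (6-3)^2=9, (9-9)^2=0, (7-7)^2=0, (2-2)^2=0, (4-4)^2=0, (10-10)^2=0, (5-5)^2=0, (3-6)^2=9, (1-1)^2=0
sum(d^2) = 18.
Step 3: rho = 1 - 6*18 / (10*(10^2 - 1)) = 1 - 108/990 = 0.890909.
Step 4: Under H0, t = rho * sqrt((n-2)/(1-rho^2)) = 5.5482 ~ t(8).
Step 5: Two-sided p-value from the t-distribution with 8 df = 0.000542.
Step 6: alpha = 0.05. reject H0.

rho = 0.8909, p = 0.000542, reject H0 at alpha = 0.05.


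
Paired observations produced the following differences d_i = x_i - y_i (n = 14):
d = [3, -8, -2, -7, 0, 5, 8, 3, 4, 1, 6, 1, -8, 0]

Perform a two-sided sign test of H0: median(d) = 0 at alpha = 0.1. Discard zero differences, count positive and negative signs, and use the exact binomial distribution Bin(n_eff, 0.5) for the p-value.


Step 1: Discard zero differences. Original n = 14; n_eff = number of nonzero differences = 12.
Nonzero differences (with sign): +3, -8, -2, -7, +5, +8, +3, +4, +1, +6, +1, -8
Step 2: Count signs: positive = 8, negative = 4.
Step 3: Under H0: P(positive) = 0.5, so the number of positives S ~ Bin(12, 0.5).
Step 4: Two-sided exact p-value = sum of Bin(12,0.5) probabilities at or below the observed probability = 0.387695.
Step 5: alpha = 0.1. fail to reject H0.

n_eff = 12, pos = 8, neg = 4, p = 0.387695, fail to reject H0.


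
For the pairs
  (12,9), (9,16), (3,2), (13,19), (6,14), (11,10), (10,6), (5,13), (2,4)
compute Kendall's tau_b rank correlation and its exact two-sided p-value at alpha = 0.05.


Step 1: Enumerate the 36 unordered pairs (i,j) with i<j and classify each by sign(x_j-x_i) * sign(y_j-y_i).
  (1,2):dx=-3,dy=+7->D; (1,3):dx=-9,dy=-7->C; (1,4):dx=+1,dy=+10->C; (1,5):dx=-6,dy=+5->D
  (1,6):dx=-1,dy=+1->D; (1,7):dx=-2,dy=-3->C; (1,8):dx=-7,dy=+4->D; (1,9):dx=-10,dy=-5->C
  (2,3):dx=-6,dy=-14->C; (2,4):dx=+4,dy=+3->C; (2,5):dx=-3,dy=-2->C; (2,6):dx=+2,dy=-6->D
  (2,7):dx=+1,dy=-10->D; (2,8):dx=-4,dy=-3->C; (2,9):dx=-7,dy=-12->C; (3,4):dx=+10,dy=+17->C
  (3,5):dx=+3,dy=+12->C; (3,6):dx=+8,dy=+8->C; (3,7):dx=+7,dy=+4->C; (3,8):dx=+2,dy=+11->C
  (3,9):dx=-1,dy=+2->D; (4,5):dx=-7,dy=-5->C; (4,6):dx=-2,dy=-9->C; (4,7):dx=-3,dy=-13->C
  (4,8):dx=-8,dy=-6->C; (4,9):dx=-11,dy=-15->C; (5,6):dx=+5,dy=-4->D; (5,7):dx=+4,dy=-8->D
  (5,8):dx=-1,dy=-1->C; (5,9):dx=-4,dy=-10->C; (6,7):dx=-1,dy=-4->C; (6,8):dx=-6,dy=+3->D
  (6,9):dx=-9,dy=-6->C; (7,8):dx=-5,dy=+7->D; (7,9):dx=-8,dy=-2->C; (8,9):dx=-3,dy=-9->C
Step 2: C = 25, D = 11, total pairs = 36.
Step 3: tau = (C - D)/(n(n-1)/2) = (25 - 11)/36 = 0.388889.
Step 4: Exact two-sided p-value (enumerate n! = 362880 permutations of y under H0): p = 0.180181.
Step 5: alpha = 0.05. fail to reject H0.

tau_b = 0.3889 (C=25, D=11), p = 0.180181, fail to reject H0.


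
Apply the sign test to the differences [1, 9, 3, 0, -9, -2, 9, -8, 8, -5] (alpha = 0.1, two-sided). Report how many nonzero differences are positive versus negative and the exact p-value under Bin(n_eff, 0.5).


Step 1: Discard zero differences. Original n = 10; n_eff = number of nonzero differences = 9.
Nonzero differences (with sign): +1, +9, +3, -9, -2, +9, -8, +8, -5
Step 2: Count signs: positive = 5, negative = 4.
Step 3: Under H0: P(positive) = 0.5, so the number of positives S ~ Bin(9, 0.5).
Step 4: Two-sided exact p-value = sum of Bin(9,0.5) probabilities at or below the observed probability = 1.000000.
Step 5: alpha = 0.1. fail to reject H0.

n_eff = 9, pos = 5, neg = 4, p = 1.000000, fail to reject H0.


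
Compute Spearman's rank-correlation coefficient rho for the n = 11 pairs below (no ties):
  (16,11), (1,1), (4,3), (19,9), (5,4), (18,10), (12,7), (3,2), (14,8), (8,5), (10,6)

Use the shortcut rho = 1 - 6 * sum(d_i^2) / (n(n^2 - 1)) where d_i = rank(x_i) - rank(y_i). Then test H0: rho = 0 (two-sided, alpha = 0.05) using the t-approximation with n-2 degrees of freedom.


Step 1: Rank x and y separately (midranks; no ties here).
rank(x): 16->9, 1->1, 4->3, 19->11, 5->4, 18->10, 12->7, 3->2, 14->8, 8->5, 10->6
rank(y): 11->11, 1->1, 3->3, 9->9, 4->4, 10->10, 7->7, 2->2, 8->8, 5->5, 6->6
Step 2: d_i = R_x(i) - R_y(i); compute d_i^2.
  (9-11)^2=4, (1-1)^2=0, (3-3)^2=0, (11-9)^2=4, (4-4)^2=0, (10-10)^2=0, (7-7)^2=0, (2-2)^2=0, (8-8)^2=0, (5-5)^2=0, (6-6)^2=0
sum(d^2) = 8.
Step 3: rho = 1 - 6*8 / (11*(11^2 - 1)) = 1 - 48/1320 = 0.963636.
Step 4: Under H0, t = rho * sqrt((n-2)/(1-rho^2)) = 10.8186 ~ t(9).
Step 5: Two-sided p-value from the t-distribution with 9 df = 0.000002.
Step 6: alpha = 0.05. reject H0.

rho = 0.9636, p = 0.000002, reject H0 at alpha = 0.05.


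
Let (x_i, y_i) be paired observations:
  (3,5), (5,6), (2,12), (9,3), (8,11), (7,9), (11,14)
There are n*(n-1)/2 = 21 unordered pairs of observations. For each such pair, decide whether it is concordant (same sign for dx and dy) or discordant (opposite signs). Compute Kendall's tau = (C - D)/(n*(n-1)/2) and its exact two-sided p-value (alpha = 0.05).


Step 1: Enumerate the 21 unordered pairs (i,j) with i<j and classify each by sign(x_j-x_i) * sign(y_j-y_i).
  (1,2):dx=+2,dy=+1->C; (1,3):dx=-1,dy=+7->D; (1,4):dx=+6,dy=-2->D; (1,5):dx=+5,dy=+6->C
  (1,6):dx=+4,dy=+4->C; (1,7):dx=+8,dy=+9->C; (2,3):dx=-3,dy=+6->D; (2,4):dx=+4,dy=-3->D
  (2,5):dx=+3,dy=+5->C; (2,6):dx=+2,dy=+3->C; (2,7):dx=+6,dy=+8->C; (3,4):dx=+7,dy=-9->D
  (3,5):dx=+6,dy=-1->D; (3,6):dx=+5,dy=-3->D; (3,7):dx=+9,dy=+2->C; (4,5):dx=-1,dy=+8->D
  (4,6):dx=-2,dy=+6->D; (4,7):dx=+2,dy=+11->C; (5,6):dx=-1,dy=-2->C; (5,7):dx=+3,dy=+3->C
  (6,7):dx=+4,dy=+5->C
Step 2: C = 12, D = 9, total pairs = 21.
Step 3: tau = (C - D)/(n(n-1)/2) = (12 - 9)/21 = 0.142857.
Step 4: Exact two-sided p-value (enumerate n! = 5040 permutations of y under H0): p = 0.772619.
Step 5: alpha = 0.05. fail to reject H0.

tau_b = 0.1429 (C=12, D=9), p = 0.772619, fail to reject H0.


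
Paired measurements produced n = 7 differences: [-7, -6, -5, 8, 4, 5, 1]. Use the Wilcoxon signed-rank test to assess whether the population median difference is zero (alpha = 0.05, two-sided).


Step 1: Drop any zero differences (none here) and take |d_i|.
|d| = [7, 6, 5, 8, 4, 5, 1]
Step 2: Midrank |d_i| (ties get averaged ranks).
ranks: |7|->6, |6|->5, |5|->3.5, |8|->7, |4|->2, |5|->3.5, |1|->1
Step 3: Attach original signs; sum ranks with positive sign and with negative sign.
W+ = 7 + 2 + 3.5 + 1 = 13.5
W- = 6 + 5 + 3.5 = 14.5
(Check: W+ + W- = 28 should equal n(n+1)/2 = 28.)
Step 4: Test statistic W = min(W+, W-) = 13.5.
Step 5: Ties in |d|, so use the tie-corrected normal approximation.
        E[W] = n(n+1)/4 = 7*8/4 = 14.
        Tie groups: |d|=5 (t=2); sum(t^3 - t) = 6.
        Var[W] = n(n+1)(2n+1)/24 - sum(t^3-t)/48 = 840/24 - 6/48 = 34.875.
        z = (W - E[W]) / sqrt(Var[W]) = (13.5 - 14) / 5.9055 = -0.0847.
        Two-sided p = 2*Phi(z) = 0.932526.
Step 6: alpha = 0.05. fail to reject H0.

W+ = 13.5, W- = 14.5, W = min = 13.5, p = 0.932526, fail to reject H0.


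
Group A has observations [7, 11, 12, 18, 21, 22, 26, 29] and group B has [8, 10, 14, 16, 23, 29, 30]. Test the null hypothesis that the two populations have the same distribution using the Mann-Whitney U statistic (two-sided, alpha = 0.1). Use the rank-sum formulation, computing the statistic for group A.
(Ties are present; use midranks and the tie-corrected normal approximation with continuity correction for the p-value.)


Step 1: Combine and sort all 15 observations; assign midranks.
sorted (value, group): (7,X), (8,Y), (10,Y), (11,X), (12,X), (14,Y), (16,Y), (18,X), (21,X), (22,X), (23,Y), (26,X), (29,X), (29,Y), (30,Y)
ranks: 7->1, 8->2, 10->3, 11->4, 12->5, 14->6, 16->7, 18->8, 21->9, 22->10, 23->11, 26->12, 29->13.5, 29->13.5, 30->15
Step 2: Rank sum for X: R1 = 1 + 4 + 5 + 8 + 9 + 10 + 12 + 13.5 = 62.5.
Step 3: U_X = R1 - n1(n1+1)/2 = 62.5 - 8*9/2 = 62.5 - 36 = 26.5.
       U_Y = n1*n2 - U_X = 56 - 26.5 = 29.5.
Step 4: Ties are present, so use the tie-corrected normal approximation (with continuity correction) for the p-value.
Step 5: p-value = 0.907786; compare to alpha = 0.1. fail to reject H0.

U_X = 26.5, p = 0.907786, fail to reject H0 at alpha = 0.1.


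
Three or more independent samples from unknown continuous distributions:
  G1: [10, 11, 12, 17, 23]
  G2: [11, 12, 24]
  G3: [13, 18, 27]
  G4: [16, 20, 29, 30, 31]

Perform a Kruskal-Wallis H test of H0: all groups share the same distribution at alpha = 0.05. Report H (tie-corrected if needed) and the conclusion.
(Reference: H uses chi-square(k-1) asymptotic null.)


Step 1: Combine all N = 16 observations and assign midranks.
sorted (value, group, rank): (10,G1,1), (11,G1,2.5), (11,G2,2.5), (12,G1,4.5), (12,G2,4.5), (13,G3,6), (16,G4,7), (17,G1,8), (18,G3,9), (20,G4,10), (23,G1,11), (24,G2,12), (27,G3,13), (29,G4,14), (30,G4,15), (31,G4,16)
Step 2: Sum ranks within each group.
R_1 = 27 (n_1 = 5)
R_2 = 19 (n_2 = 3)
R_3 = 28 (n_3 = 3)
R_4 = 62 (n_4 = 5)
Step 3: H = 12/(N(N+1)) * sum(R_i^2/n_i) - 3(N+1)
     = 12/(16*17) * (27^2/5 + 19^2/3 + 28^2/3 + 62^2/5) - 3*17
     = 0.044118 * 1296.27 - 51
     = 6.188235.
Step 4: Ties present; correction factor C = 1 - 12/(16^3 - 16) = 0.997059. Corrected H = 6.188235 / 0.997059 = 6.206490.
Step 5: Under H0, H ~ chi^2(3); p-value = 0.101985.
Step 6: alpha = 0.05. fail to reject H0.

H = 6.2065, df = 3, p = 0.101985, fail to reject H0.


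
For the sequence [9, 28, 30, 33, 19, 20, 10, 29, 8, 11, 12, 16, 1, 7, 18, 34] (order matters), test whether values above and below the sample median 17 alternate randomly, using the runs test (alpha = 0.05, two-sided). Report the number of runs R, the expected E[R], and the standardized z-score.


Step 1: Compute median = 17; label A = above, B = below.
Labels in order: BAAAAABABBBBBBAA  (n_A = 8, n_B = 8)
Step 2: Count runs R = 6.
Step 3: Under H0 (random ordering), E[R] = 2*n_A*n_B/(n_A+n_B) + 1 = 2*8*8/16 + 1 = 9.0000.
        Var[R] = 2*n_A*n_B*(2*n_A*n_B - n_A - n_B) / ((n_A+n_B)^2 * (n_A+n_B-1)) = 14336/3840 = 3.7333.
        SD[R] = 1.9322.
Step 4: Continuity-corrected z = (R + 0.5 - E[R]) / SD[R] = (6 + 0.5 - 9.0000) / 1.9322 = -1.2939.
Step 5: Two-sided p-value via normal approximation = 2*(1 - Phi(|z|)) = 0.195709.
Step 6: alpha = 0.05. fail to reject H0.

R = 6, z = -1.2939, p = 0.195709, fail to reject H0.


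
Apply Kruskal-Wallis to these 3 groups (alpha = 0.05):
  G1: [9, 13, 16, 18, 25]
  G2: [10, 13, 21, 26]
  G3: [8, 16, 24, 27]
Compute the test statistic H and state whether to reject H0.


Step 1: Combine all N = 13 observations and assign midranks.
sorted (value, group, rank): (8,G3,1), (9,G1,2), (10,G2,3), (13,G1,4.5), (13,G2,4.5), (16,G1,6.5), (16,G3,6.5), (18,G1,8), (21,G2,9), (24,G3,10), (25,G1,11), (26,G2,12), (27,G3,13)
Step 2: Sum ranks within each group.
R_1 = 32 (n_1 = 5)
R_2 = 28.5 (n_2 = 4)
R_3 = 30.5 (n_3 = 4)
Step 3: H = 12/(N(N+1)) * sum(R_i^2/n_i) - 3(N+1)
     = 12/(13*14) * (32^2/5 + 28.5^2/4 + 30.5^2/4) - 3*14
     = 0.065934 * 640.425 - 42
     = 0.225824.
Step 4: Ties present; correction factor C = 1 - 12/(13^3 - 13) = 0.994505. Corrected H = 0.225824 / 0.994505 = 0.227072.
Step 5: Under H0, H ~ chi^2(2); p-value = 0.892672.
Step 6: alpha = 0.05. fail to reject H0.

H = 0.2271, df = 2, p = 0.892672, fail to reject H0.


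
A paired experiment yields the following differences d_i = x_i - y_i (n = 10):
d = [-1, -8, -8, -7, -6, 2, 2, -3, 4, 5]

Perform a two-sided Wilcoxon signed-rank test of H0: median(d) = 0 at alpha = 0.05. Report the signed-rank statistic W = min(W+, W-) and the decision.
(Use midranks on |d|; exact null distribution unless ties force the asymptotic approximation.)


Step 1: Drop any zero differences (none here) and take |d_i|.
|d| = [1, 8, 8, 7, 6, 2, 2, 3, 4, 5]
Step 2: Midrank |d_i| (ties get averaged ranks).
ranks: |1|->1, |8|->9.5, |8|->9.5, |7|->8, |6|->7, |2|->2.5, |2|->2.5, |3|->4, |4|->5, |5|->6
Step 3: Attach original signs; sum ranks with positive sign and with negative sign.
W+ = 2.5 + 2.5 + 5 + 6 = 16
W- = 1 + 9.5 + 9.5 + 8 + 7 + 4 = 39
(Check: W+ + W- = 55 should equal n(n+1)/2 = 55.)
Step 4: Test statistic W = min(W+, W-) = 16.
Step 5: Ties in |d|, so use the tie-corrected normal approximation.
        E[W] = n(n+1)/4 = 10*11/4 = 27.5.
        Tie groups: |d|=2 (t=2), |d|=8 (t=2); sum(t^3 - t) = 12.
        Var[W] = n(n+1)(2n+1)/24 - sum(t^3-t)/48 = 2310/24 - 12/48 = 96.
        z = (W - E[W]) / sqrt(Var[W]) = (16 - 27.5) / 9.7980 = -1.1737.
        Two-sided p = 2*Phi(z) = 0.240510.
Step 6: alpha = 0.05. fail to reject H0.

W+ = 16, W- = 39, W = min = 16, p = 0.240510, fail to reject H0.


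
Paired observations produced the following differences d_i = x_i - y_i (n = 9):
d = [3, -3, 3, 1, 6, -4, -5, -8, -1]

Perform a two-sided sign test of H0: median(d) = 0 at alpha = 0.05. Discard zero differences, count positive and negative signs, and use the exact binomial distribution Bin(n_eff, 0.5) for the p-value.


Step 1: Discard zero differences. Original n = 9; n_eff = number of nonzero differences = 9.
Nonzero differences (with sign): +3, -3, +3, +1, +6, -4, -5, -8, -1
Step 2: Count signs: positive = 4, negative = 5.
Step 3: Under H0: P(positive) = 0.5, so the number of positives S ~ Bin(9, 0.5).
Step 4: Two-sided exact p-value = sum of Bin(9,0.5) probabilities at or below the observed probability = 1.000000.
Step 5: alpha = 0.05. fail to reject H0.

n_eff = 9, pos = 4, neg = 5, p = 1.000000, fail to reject H0.


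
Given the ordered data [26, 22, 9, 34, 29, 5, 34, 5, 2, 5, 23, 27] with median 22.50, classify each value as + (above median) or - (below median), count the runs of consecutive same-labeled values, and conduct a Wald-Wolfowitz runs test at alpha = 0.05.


Step 1: Compute median = 22.50; label A = above, B = below.
Labels in order: ABBAABABBBAA  (n_A = 6, n_B = 6)
Step 2: Count runs R = 7.
Step 3: Under H0 (random ordering), E[R] = 2*n_A*n_B/(n_A+n_B) + 1 = 2*6*6/12 + 1 = 7.0000.
        Var[R] = 2*n_A*n_B*(2*n_A*n_B - n_A - n_B) / ((n_A+n_B)^2 * (n_A+n_B-1)) = 4320/1584 = 2.7273.
        SD[R] = 1.6514.
Step 4: R = E[R], so z = 0 with no continuity correction.
Step 5: Two-sided p-value via normal approximation = 2*(1 - Phi(|z|)) = 1.000000.
Step 6: alpha = 0.05. fail to reject H0.

R = 7, z = 0.0000, p = 1.000000, fail to reject H0.


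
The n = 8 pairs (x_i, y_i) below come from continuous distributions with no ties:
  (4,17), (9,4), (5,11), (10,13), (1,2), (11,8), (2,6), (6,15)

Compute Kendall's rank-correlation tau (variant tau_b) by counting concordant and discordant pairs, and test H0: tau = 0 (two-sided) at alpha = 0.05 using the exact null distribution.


Step 1: Enumerate the 28 unordered pairs (i,j) with i<j and classify each by sign(x_j-x_i) * sign(y_j-y_i).
  (1,2):dx=+5,dy=-13->D; (1,3):dx=+1,dy=-6->D; (1,4):dx=+6,dy=-4->D; (1,5):dx=-3,dy=-15->C
  (1,6):dx=+7,dy=-9->D; (1,7):dx=-2,dy=-11->C; (1,8):dx=+2,dy=-2->D; (2,3):dx=-4,dy=+7->D
  (2,4):dx=+1,dy=+9->C; (2,5):dx=-8,dy=-2->C; (2,6):dx=+2,dy=+4->C; (2,7):dx=-7,dy=+2->D
  (2,8):dx=-3,dy=+11->D; (3,4):dx=+5,dy=+2->C; (3,5):dx=-4,dy=-9->C; (3,6):dx=+6,dy=-3->D
  (3,7):dx=-3,dy=-5->C; (3,8):dx=+1,dy=+4->C; (4,5):dx=-9,dy=-11->C; (4,6):dx=+1,dy=-5->D
  (4,7):dx=-8,dy=-7->C; (4,8):dx=-4,dy=+2->D; (5,6):dx=+10,dy=+6->C; (5,7):dx=+1,dy=+4->C
  (5,8):dx=+5,dy=+13->C; (6,7):dx=-9,dy=-2->C; (6,8):dx=-5,dy=+7->D; (7,8):dx=+4,dy=+9->C
Step 2: C = 16, D = 12, total pairs = 28.
Step 3: tau = (C - D)/(n(n-1)/2) = (16 - 12)/28 = 0.142857.
Step 4: Exact two-sided p-value (enumerate n! = 40320 permutations of y under H0): p = 0.719544.
Step 5: alpha = 0.05. fail to reject H0.

tau_b = 0.1429 (C=16, D=12), p = 0.719544, fail to reject H0.


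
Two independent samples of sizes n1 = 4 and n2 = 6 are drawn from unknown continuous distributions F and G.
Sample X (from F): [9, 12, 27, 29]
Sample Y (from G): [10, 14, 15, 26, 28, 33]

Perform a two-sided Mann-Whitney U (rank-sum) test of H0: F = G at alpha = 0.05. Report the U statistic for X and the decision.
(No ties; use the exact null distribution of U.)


Step 1: Combine and sort all 10 observations; assign midranks.
sorted (value, group): (9,X), (10,Y), (12,X), (14,Y), (15,Y), (26,Y), (27,X), (28,Y), (29,X), (33,Y)
ranks: 9->1, 10->2, 12->3, 14->4, 15->5, 26->6, 27->7, 28->8, 29->9, 33->10
Step 2: Rank sum for X: R1 = 1 + 3 + 7 + 9 = 20.
Step 3: U_X = R1 - n1(n1+1)/2 = 20 - 4*5/2 = 20 - 10 = 10.
       U_Y = n1*n2 - U_X = 24 - 10 = 14.
Step 4: No ties, so the exact null distribution of U (based on enumerating the C(10,4) = 210 equally likely rank assignments) gives the two-sided p-value.
Step 5: p-value = 0.761905; compare to alpha = 0.05. fail to reject H0.

U_X = 10, p = 0.761905, fail to reject H0 at alpha = 0.05.


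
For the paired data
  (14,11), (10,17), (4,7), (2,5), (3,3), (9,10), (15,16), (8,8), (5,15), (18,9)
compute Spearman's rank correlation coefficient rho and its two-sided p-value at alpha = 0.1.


Step 1: Rank x and y separately (midranks; no ties here).
rank(x): 14->8, 10->7, 4->3, 2->1, 3->2, 9->6, 15->9, 8->5, 5->4, 18->10
rank(y): 11->7, 17->10, 7->3, 5->2, 3->1, 10->6, 16->9, 8->4, 15->8, 9->5
Step 2: d_i = R_x(i) - R_y(i); compute d_i^2.
  (8-7)^2=1, (7-10)^2=9, (3-3)^2=0, (1-2)^2=1, (2-1)^2=1, (6-6)^2=0, (9-9)^2=0, (5-4)^2=1, (4-8)^2=16, (10-5)^2=25
sum(d^2) = 54.
Step 3: rho = 1 - 6*54 / (10*(10^2 - 1)) = 1 - 324/990 = 0.672727.
Step 4: Under H0, t = rho * sqrt((n-2)/(1-rho^2)) = 2.5717 ~ t(8).
Step 5: Two-sided p-value from the t-distribution with 8 df = 0.033041.
Step 6: alpha = 0.1. reject H0.

rho = 0.6727, p = 0.033041, reject H0 at alpha = 0.1.


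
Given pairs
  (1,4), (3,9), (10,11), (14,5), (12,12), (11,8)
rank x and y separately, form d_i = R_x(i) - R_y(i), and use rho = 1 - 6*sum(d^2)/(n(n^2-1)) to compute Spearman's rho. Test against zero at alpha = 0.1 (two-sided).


Step 1: Rank x and y separately (midranks; no ties here).
rank(x): 1->1, 3->2, 10->3, 14->6, 12->5, 11->4
rank(y): 4->1, 9->4, 11->5, 5->2, 12->6, 8->3
Step 2: d_i = R_x(i) - R_y(i); compute d_i^2.
  (1-1)^2=0, (2-4)^2=4, (3-5)^2=4, (6-2)^2=16, (5-6)^2=1, (4-3)^2=1
sum(d^2) = 26.
Step 3: rho = 1 - 6*26 / (6*(6^2 - 1)) = 1 - 156/210 = 0.257143.
Step 4: Under H0, t = rho * sqrt((n-2)/(1-rho^2)) = 0.5322 ~ t(4).
Step 5: Two-sided p-value from the t-distribution with 4 df = 0.622787.
Step 6: alpha = 0.1. fail to reject H0.

rho = 0.2571, p = 0.622787, fail to reject H0 at alpha = 0.1.


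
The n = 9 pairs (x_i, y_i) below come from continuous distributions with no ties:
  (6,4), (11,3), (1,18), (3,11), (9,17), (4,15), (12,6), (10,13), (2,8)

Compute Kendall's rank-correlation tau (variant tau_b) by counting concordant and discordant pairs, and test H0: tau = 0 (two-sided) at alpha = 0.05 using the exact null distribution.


Step 1: Enumerate the 36 unordered pairs (i,j) with i<j and classify each by sign(x_j-x_i) * sign(y_j-y_i).
  (1,2):dx=+5,dy=-1->D; (1,3):dx=-5,dy=+14->D; (1,4):dx=-3,dy=+7->D; (1,5):dx=+3,dy=+13->C
  (1,6):dx=-2,dy=+11->D; (1,7):dx=+6,dy=+2->C; (1,8):dx=+4,dy=+9->C; (1,9):dx=-4,dy=+4->D
  (2,3):dx=-10,dy=+15->D; (2,4):dx=-8,dy=+8->D; (2,5):dx=-2,dy=+14->D; (2,6):dx=-7,dy=+12->D
  (2,7):dx=+1,dy=+3->C; (2,8):dx=-1,dy=+10->D; (2,9):dx=-9,dy=+5->D; (3,4):dx=+2,dy=-7->D
  (3,5):dx=+8,dy=-1->D; (3,6):dx=+3,dy=-3->D; (3,7):dx=+11,dy=-12->D; (3,8):dx=+9,dy=-5->D
  (3,9):dx=+1,dy=-10->D; (4,5):dx=+6,dy=+6->C; (4,6):dx=+1,dy=+4->C; (4,7):dx=+9,dy=-5->D
  (4,8):dx=+7,dy=+2->C; (4,9):dx=-1,dy=-3->C; (5,6):dx=-5,dy=-2->C; (5,7):dx=+3,dy=-11->D
  (5,8):dx=+1,dy=-4->D; (5,9):dx=-7,dy=-9->C; (6,7):dx=+8,dy=-9->D; (6,8):dx=+6,dy=-2->D
  (6,9):dx=-2,dy=-7->C; (7,8):dx=-2,dy=+7->D; (7,9):dx=-10,dy=+2->D; (8,9):dx=-8,dy=-5->C
Step 2: C = 12, D = 24, total pairs = 36.
Step 3: tau = (C - D)/(n(n-1)/2) = (12 - 24)/36 = -0.333333.
Step 4: Exact two-sided p-value (enumerate n! = 362880 permutations of y under H0): p = 0.259518.
Step 5: alpha = 0.05. fail to reject H0.

tau_b = -0.3333 (C=12, D=24), p = 0.259518, fail to reject H0.


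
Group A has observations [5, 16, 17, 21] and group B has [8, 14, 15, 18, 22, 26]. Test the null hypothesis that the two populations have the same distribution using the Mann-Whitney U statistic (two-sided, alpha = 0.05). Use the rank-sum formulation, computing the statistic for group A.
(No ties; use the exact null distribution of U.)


Step 1: Combine and sort all 10 observations; assign midranks.
sorted (value, group): (5,X), (8,Y), (14,Y), (15,Y), (16,X), (17,X), (18,Y), (21,X), (22,Y), (26,Y)
ranks: 5->1, 8->2, 14->3, 15->4, 16->5, 17->6, 18->7, 21->8, 22->9, 26->10
Step 2: Rank sum for X: R1 = 1 + 5 + 6 + 8 = 20.
Step 3: U_X = R1 - n1(n1+1)/2 = 20 - 4*5/2 = 20 - 10 = 10.
       U_Y = n1*n2 - U_X = 24 - 10 = 14.
Step 4: No ties, so the exact null distribution of U (based on enumerating the C(10,4) = 210 equally likely rank assignments) gives the two-sided p-value.
Step 5: p-value = 0.761905; compare to alpha = 0.05. fail to reject H0.

U_X = 10, p = 0.761905, fail to reject H0 at alpha = 0.05.


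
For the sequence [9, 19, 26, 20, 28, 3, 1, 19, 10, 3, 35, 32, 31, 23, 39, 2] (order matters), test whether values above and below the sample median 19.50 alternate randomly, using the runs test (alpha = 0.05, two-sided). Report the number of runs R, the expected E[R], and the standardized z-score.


Step 1: Compute median = 19.50; label A = above, B = below.
Labels in order: BBAAABBBBBAAAAAB  (n_A = 8, n_B = 8)
Step 2: Count runs R = 5.
Step 3: Under H0 (random ordering), E[R] = 2*n_A*n_B/(n_A+n_B) + 1 = 2*8*8/16 + 1 = 9.0000.
        Var[R] = 2*n_A*n_B*(2*n_A*n_B - n_A - n_B) / ((n_A+n_B)^2 * (n_A+n_B-1)) = 14336/3840 = 3.7333.
        SD[R] = 1.9322.
Step 4: Continuity-corrected z = (R + 0.5 - E[R]) / SD[R] = (5 + 0.5 - 9.0000) / 1.9322 = -1.8114.
Step 5: Two-sided p-value via normal approximation = 2*(1 - Phi(|z|)) = 0.070076.
Step 6: alpha = 0.05. fail to reject H0.

R = 5, z = -1.8114, p = 0.070076, fail to reject H0.


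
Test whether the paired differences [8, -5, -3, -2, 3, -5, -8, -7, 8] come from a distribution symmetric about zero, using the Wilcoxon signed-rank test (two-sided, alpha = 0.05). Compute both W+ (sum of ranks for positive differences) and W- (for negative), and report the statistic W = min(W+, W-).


Step 1: Drop any zero differences (none here) and take |d_i|.
|d| = [8, 5, 3, 2, 3, 5, 8, 7, 8]
Step 2: Midrank |d_i| (ties get averaged ranks).
ranks: |8|->8, |5|->4.5, |3|->2.5, |2|->1, |3|->2.5, |5|->4.5, |8|->8, |7|->6, |8|->8
Step 3: Attach original signs; sum ranks with positive sign and with negative sign.
W+ = 8 + 2.5 + 8 = 18.5
W- = 4.5 + 2.5 + 1 + 4.5 + 8 + 6 = 26.5
(Check: W+ + W- = 45 should equal n(n+1)/2 = 45.)
Step 4: Test statistic W = min(W+, W-) = 18.5.
Step 5: Ties in |d|, so use the tie-corrected normal approximation.
        E[W] = n(n+1)/4 = 9*10/4 = 22.5.
        Tie groups: |d|=3 (t=2), |d|=5 (t=2), |d|=8 (t=3); sum(t^3 - t) = 36.
        Var[W] = n(n+1)(2n+1)/24 - sum(t^3-t)/48 = 1710/24 - 36/48 = 70.5.
        z = (W - E[W]) / sqrt(Var[W]) = (18.5 - 22.5) / 8.3964 = -0.4764.
        Two-sided p = 2*Phi(z) = 0.633794.
Step 6: alpha = 0.05. fail to reject H0.

W+ = 18.5, W- = 26.5, W = min = 18.5, p = 0.633794, fail to reject H0.


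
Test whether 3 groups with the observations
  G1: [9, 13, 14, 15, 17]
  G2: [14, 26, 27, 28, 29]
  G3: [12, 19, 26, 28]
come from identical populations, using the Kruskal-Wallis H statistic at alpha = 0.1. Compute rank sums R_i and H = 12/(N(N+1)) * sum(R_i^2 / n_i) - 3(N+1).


Step 1: Combine all N = 14 observations and assign midranks.
sorted (value, group, rank): (9,G1,1), (12,G3,2), (13,G1,3), (14,G1,4.5), (14,G2,4.5), (15,G1,6), (17,G1,7), (19,G3,8), (26,G2,9.5), (26,G3,9.5), (27,G2,11), (28,G2,12.5), (28,G3,12.5), (29,G2,14)
Step 2: Sum ranks within each group.
R_1 = 21.5 (n_1 = 5)
R_2 = 51.5 (n_2 = 5)
R_3 = 32 (n_3 = 4)
Step 3: H = 12/(N(N+1)) * sum(R_i^2/n_i) - 3(N+1)
     = 12/(14*15) * (21.5^2/5 + 51.5^2/5 + 32^2/4) - 3*15
     = 0.057143 * 878.9 - 45
     = 5.222857.
Step 4: Ties present; correction factor C = 1 - 18/(14^3 - 14) = 0.993407. Corrected H = 5.222857 / 0.993407 = 5.257522.
Step 5: Under H0, H ~ chi^2(2); p-value = 0.072168.
Step 6: alpha = 0.1. reject H0.

H = 5.2575, df = 2, p = 0.072168, reject H0.


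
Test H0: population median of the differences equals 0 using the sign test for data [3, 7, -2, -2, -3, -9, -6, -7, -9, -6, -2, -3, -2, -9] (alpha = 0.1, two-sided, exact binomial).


Step 1: Discard zero differences. Original n = 14; n_eff = number of nonzero differences = 14.
Nonzero differences (with sign): +3, +7, -2, -2, -3, -9, -6, -7, -9, -6, -2, -3, -2, -9
Step 2: Count signs: positive = 2, negative = 12.
Step 3: Under H0: P(positive) = 0.5, so the number of positives S ~ Bin(14, 0.5).
Step 4: Two-sided exact p-value = sum of Bin(14,0.5) probabilities at or below the observed probability = 0.012939.
Step 5: alpha = 0.1. reject H0.

n_eff = 14, pos = 2, neg = 12, p = 0.012939, reject H0.


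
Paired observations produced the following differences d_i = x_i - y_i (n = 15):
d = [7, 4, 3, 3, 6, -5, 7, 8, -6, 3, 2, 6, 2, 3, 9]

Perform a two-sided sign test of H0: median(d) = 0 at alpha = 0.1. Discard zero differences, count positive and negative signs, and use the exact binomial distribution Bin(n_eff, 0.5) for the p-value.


Step 1: Discard zero differences. Original n = 15; n_eff = number of nonzero differences = 15.
Nonzero differences (with sign): +7, +4, +3, +3, +6, -5, +7, +8, -6, +3, +2, +6, +2, +3, +9
Step 2: Count signs: positive = 13, negative = 2.
Step 3: Under H0: P(positive) = 0.5, so the number of positives S ~ Bin(15, 0.5).
Step 4: Two-sided exact p-value = sum of Bin(15,0.5) probabilities at or below the observed probability = 0.007385.
Step 5: alpha = 0.1. reject H0.

n_eff = 15, pos = 13, neg = 2, p = 0.007385, reject H0.


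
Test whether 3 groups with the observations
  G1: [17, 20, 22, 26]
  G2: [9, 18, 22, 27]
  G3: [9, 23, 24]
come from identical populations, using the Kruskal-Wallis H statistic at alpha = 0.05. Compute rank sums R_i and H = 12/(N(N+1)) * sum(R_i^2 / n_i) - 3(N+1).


Step 1: Combine all N = 11 observations and assign midranks.
sorted (value, group, rank): (9,G2,1.5), (9,G3,1.5), (17,G1,3), (18,G2,4), (20,G1,5), (22,G1,6.5), (22,G2,6.5), (23,G3,8), (24,G3,9), (26,G1,10), (27,G2,11)
Step 2: Sum ranks within each group.
R_1 = 24.5 (n_1 = 4)
R_2 = 23 (n_2 = 4)
R_3 = 18.5 (n_3 = 3)
Step 3: H = 12/(N(N+1)) * sum(R_i^2/n_i) - 3(N+1)
     = 12/(11*12) * (24.5^2/4 + 23^2/4 + 18.5^2/3) - 3*12
     = 0.090909 * 396.396 - 36
     = 0.035985.
Step 4: Ties present; correction factor C = 1 - 12/(11^3 - 11) = 0.990909. Corrected H = 0.035985 / 0.990909 = 0.036315.
Step 5: Under H0, H ~ chi^2(2); p-value = 0.982006.
Step 6: alpha = 0.05. fail to reject H0.

H = 0.0363, df = 2, p = 0.982006, fail to reject H0.


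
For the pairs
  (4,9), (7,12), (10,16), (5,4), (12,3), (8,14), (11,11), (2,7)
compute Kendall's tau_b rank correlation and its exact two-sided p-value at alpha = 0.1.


Step 1: Enumerate the 28 unordered pairs (i,j) with i<j and classify each by sign(x_j-x_i) * sign(y_j-y_i).
  (1,2):dx=+3,dy=+3->C; (1,3):dx=+6,dy=+7->C; (1,4):dx=+1,dy=-5->D; (1,5):dx=+8,dy=-6->D
  (1,6):dx=+4,dy=+5->C; (1,7):dx=+7,dy=+2->C; (1,8):dx=-2,dy=-2->C; (2,3):dx=+3,dy=+4->C
  (2,4):dx=-2,dy=-8->C; (2,5):dx=+5,dy=-9->D; (2,6):dx=+1,dy=+2->C; (2,7):dx=+4,dy=-1->D
  (2,8):dx=-5,dy=-5->C; (3,4):dx=-5,dy=-12->C; (3,5):dx=+2,dy=-13->D; (3,6):dx=-2,dy=-2->C
  (3,7):dx=+1,dy=-5->D; (3,8):dx=-8,dy=-9->C; (4,5):dx=+7,dy=-1->D; (4,6):dx=+3,dy=+10->C
  (4,7):dx=+6,dy=+7->C; (4,8):dx=-3,dy=+3->D; (5,6):dx=-4,dy=+11->D; (5,7):dx=-1,dy=+8->D
  (5,8):dx=-10,dy=+4->D; (6,7):dx=+3,dy=-3->D; (6,8):dx=-6,dy=-7->C; (7,8):dx=-9,dy=-4->C
Step 2: C = 16, D = 12, total pairs = 28.
Step 3: tau = (C - D)/(n(n-1)/2) = (16 - 12)/28 = 0.142857.
Step 4: Exact two-sided p-value (enumerate n! = 40320 permutations of y under H0): p = 0.719544.
Step 5: alpha = 0.1. fail to reject H0.

tau_b = 0.1429 (C=16, D=12), p = 0.719544, fail to reject H0.


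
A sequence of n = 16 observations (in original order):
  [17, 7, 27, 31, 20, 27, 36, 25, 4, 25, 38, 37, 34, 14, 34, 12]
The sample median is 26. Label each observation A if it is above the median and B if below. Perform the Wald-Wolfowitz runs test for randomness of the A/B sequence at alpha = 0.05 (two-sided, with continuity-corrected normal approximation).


Step 1: Compute median = 26; label A = above, B = below.
Labels in order: BBAABAABBBAAABAB  (n_A = 8, n_B = 8)
Step 2: Count runs R = 9.
Step 3: Under H0 (random ordering), E[R] = 2*n_A*n_B/(n_A+n_B) + 1 = 2*8*8/16 + 1 = 9.0000.
        Var[R] = 2*n_A*n_B*(2*n_A*n_B - n_A - n_B) / ((n_A+n_B)^2 * (n_A+n_B-1)) = 14336/3840 = 3.7333.
        SD[R] = 1.9322.
Step 4: R = E[R], so z = 0 with no continuity correction.
Step 5: Two-sided p-value via normal approximation = 2*(1 - Phi(|z|)) = 1.000000.
Step 6: alpha = 0.05. fail to reject H0.

R = 9, z = 0.0000, p = 1.000000, fail to reject H0.
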